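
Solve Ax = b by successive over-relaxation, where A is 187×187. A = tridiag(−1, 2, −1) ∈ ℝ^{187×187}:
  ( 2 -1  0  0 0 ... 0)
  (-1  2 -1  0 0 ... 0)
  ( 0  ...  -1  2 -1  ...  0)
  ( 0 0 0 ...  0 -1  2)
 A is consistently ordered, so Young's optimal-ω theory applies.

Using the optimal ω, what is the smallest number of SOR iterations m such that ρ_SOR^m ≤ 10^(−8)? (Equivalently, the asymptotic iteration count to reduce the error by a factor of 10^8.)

½·tridiag(1,0,1) at n=187: λ_k = cos(kπ/188); max |λ| at k=1 ⇒ ρ_J = cos(π/188) ≈ 0.9998604.
1 − cos²(π/188) = sin²(π/188) ⇒ √(1−ρ_J²) = sin(π/188) = 0.0167098.
ω* = 2/(1+0.0167098) = 1.9671297
ρ_SOR = ω* − 1 = 1.9671297 − 1 = 0.9671297.
(0.9671297)^m ≤ 10^{−8}  ⇒  m·ln(0.9671297) ≤ −8·ln10  ⇒  m ≥ 551.143  ⇒  m = 552

m = 552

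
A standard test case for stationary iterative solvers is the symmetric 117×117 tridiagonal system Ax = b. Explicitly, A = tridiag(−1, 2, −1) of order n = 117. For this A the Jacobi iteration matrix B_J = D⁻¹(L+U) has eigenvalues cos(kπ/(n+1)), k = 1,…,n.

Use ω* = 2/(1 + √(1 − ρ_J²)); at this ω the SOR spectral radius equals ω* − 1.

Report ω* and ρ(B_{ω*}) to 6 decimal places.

ω* = 1.948140, ρ_SOR = 0.948140

½·tridiag(1,0,1) at n=117: λ_k = cos(kπ/118); max |λ| at k=1 ⇒ ρ_J = cos(π/118) ≈ 0.999646.
√(1−ρ_J²) simplifies to sin(π/118) = 0.0266205.
Then 2/(1+√(1−ρ_J²)) = 2/(1+0.0266205); ω* = 2/1.0266205 = 1.948140.
ρ_SOR = ω* − 1 ≈ 0.948140.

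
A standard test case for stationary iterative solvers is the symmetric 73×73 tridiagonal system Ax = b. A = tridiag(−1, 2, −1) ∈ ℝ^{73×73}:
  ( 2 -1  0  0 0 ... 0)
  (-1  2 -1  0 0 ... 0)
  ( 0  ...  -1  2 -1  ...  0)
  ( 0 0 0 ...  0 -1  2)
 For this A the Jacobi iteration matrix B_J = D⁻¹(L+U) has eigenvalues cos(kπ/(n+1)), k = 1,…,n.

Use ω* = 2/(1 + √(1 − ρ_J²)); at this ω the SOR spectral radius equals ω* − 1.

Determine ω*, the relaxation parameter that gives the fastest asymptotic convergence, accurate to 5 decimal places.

ω* = 1.91857

n=73: λ(B_J) = 1 − λ(A)/2 = cos(kπ/74); k=1 gives ρ_J = 0.99910.
√(1 − cos²(π/74)) = sin(π/74) ≈ 0.042441.
[ω*] 2 ÷ (1 + 0.042441) = 2 ÷ 1.042441 = 1.91857.
and ρ(B_{ω*}) = 1.91857 − 1 = 0.91857.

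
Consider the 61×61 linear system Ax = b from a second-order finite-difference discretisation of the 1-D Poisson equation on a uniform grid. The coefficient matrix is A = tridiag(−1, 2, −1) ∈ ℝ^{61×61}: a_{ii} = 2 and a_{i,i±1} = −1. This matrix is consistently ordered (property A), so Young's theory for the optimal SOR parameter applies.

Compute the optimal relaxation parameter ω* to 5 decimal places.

ρ_J = max_k |cos(kπ/62)| = cos(π/62) = 0.99872
1 − cos²(π/62) = sin²(π/62) ⇒ √(1−ρ_J²) = sin(π/62) = 0.050649.
ω* = 2/(1+0.050649) = 1.90359
ρ_SOR = ω* − 1 ≈ 0.90359.

ω* = 1.90359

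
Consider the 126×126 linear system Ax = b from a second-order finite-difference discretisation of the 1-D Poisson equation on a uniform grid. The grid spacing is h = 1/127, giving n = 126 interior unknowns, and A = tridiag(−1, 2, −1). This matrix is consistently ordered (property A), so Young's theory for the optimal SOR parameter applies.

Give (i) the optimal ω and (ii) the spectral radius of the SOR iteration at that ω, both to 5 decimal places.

ω* = 1.95173, ρ_SOR = 0.95173

[ρ_J] n=126: ρ(B_J) = cos(π/(n+1)) = cos(π/127) = 0.99969.
root = sin(π/127) = 0.024734  (since 1−cos² = sin²).
Young: ω* = 2/(1+√(1−ρ_J²)) = 2/(1+0.024734) = 2/1.024734 = 1.95173.
[ρ_SOR] ω* − 1 = 0.95173.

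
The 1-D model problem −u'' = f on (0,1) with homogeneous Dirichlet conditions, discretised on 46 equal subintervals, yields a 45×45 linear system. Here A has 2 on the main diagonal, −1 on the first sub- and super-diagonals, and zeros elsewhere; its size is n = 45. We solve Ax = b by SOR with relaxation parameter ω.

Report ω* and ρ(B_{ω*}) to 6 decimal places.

ω* = 1.872234, ρ_SOR = 0.872234

n=45: λ(B_J) = 1 − λ(A)/2 = cos(kπ/46); k=1 gives ρ_J = 0.997669.
1 − cos²(π/46) = sin²(π/46) ⇒ √(1−ρ_J²) = sin(π/46) = 0.0682424.
Young: ω* = 2/(1+√(1−ρ_J²)) = 2/(1+0.0682424) = 2/1.0682424 = 1.872234.
ρ(B_{ω*}) = ω*−1 = 0.872234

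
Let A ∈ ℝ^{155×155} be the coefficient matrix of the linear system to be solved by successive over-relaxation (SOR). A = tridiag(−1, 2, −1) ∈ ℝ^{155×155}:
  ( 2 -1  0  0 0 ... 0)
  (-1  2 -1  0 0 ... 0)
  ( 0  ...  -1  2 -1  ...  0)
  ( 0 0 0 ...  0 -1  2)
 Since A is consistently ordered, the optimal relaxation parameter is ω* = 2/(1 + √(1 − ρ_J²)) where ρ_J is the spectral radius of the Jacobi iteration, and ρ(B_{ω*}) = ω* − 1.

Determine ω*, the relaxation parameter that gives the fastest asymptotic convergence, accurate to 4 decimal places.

ρ_J = max_k |cos(kπ/156)| = cos(π/156) = 0.9998
√(1 − cos²(π/156)) = sin(π/156) ≈ 0.02014.
ω* = 2 / (1 + 0.02014) = 2 / 1.02014 ≈ 1.9605.
[ρ_SOR] ω* − 1 = 0.9605.

ω* = 1.9605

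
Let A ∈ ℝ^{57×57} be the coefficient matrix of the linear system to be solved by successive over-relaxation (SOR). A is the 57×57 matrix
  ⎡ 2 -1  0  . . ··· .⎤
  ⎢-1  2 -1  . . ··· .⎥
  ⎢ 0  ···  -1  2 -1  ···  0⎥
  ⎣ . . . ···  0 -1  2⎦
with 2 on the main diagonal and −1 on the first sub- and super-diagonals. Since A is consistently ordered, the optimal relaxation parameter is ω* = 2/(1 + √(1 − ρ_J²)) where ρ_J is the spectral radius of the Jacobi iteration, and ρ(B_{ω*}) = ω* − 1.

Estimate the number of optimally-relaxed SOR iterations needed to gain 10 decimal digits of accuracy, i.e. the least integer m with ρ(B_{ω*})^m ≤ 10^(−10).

m = 213

n=57: λ(B_J) = 1 − λ(A)/2 = cos(kπ/58); k=1 gives ρ_J = 0.9985334.
√(1−ρ_J²) = |sin(π/58)| = 0.0541389
ω* = 2/(1+0.0541389) = 1.8972832
and ρ(B_{ω*}) = 1.8972832 − 1 = 0.8972832.
For 10 digits: m = 10·ln10 / (−ln 0.8972832) = 23.0259/0.108384 = 212.447; round up → m = 213.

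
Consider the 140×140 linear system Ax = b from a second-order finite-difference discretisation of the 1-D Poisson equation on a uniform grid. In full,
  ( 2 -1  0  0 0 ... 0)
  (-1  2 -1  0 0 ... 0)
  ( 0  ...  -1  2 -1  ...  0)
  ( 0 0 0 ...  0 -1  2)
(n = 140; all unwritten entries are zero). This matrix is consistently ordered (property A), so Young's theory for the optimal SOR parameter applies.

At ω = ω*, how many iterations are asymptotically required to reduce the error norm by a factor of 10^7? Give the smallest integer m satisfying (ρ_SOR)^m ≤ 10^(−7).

m = 362

With n=140, ρ(Jacobi) = cos(π/141) = 0.9997518.
1 − cos²(π/141) = sin²(π/141) ⇒ √(1−ρ_J²) = sin(π/141) = 0.0222790.
ω* = 2/(1+0.0222790) = 1.9564131
[ρ_SOR] ω* − 1 = 0.9564131.
Need (0.9564131)^m ≤ 10^(−7): m ≥ 7·ln10/|ln 0.9564131| = 16.1181/0.0445653 = 361.674 ⇒ m = 362.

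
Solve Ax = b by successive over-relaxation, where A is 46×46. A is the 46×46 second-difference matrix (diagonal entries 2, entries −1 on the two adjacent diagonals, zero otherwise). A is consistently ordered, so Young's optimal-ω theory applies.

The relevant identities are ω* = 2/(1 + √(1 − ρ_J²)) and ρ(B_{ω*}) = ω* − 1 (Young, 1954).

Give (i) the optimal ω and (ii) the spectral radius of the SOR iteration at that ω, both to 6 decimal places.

ω* = 1.874779, ρ_SOR = 0.874779

½·tridiag(1,0,1) at n=46: λ_k = cos(kπ/47); max |λ| at k=1 ⇒ ρ_J = cos(π/47) ≈ 0.997767.
1 − cos²(π/47) = sin²(π/47) ⇒ √(1−ρ_J²) = sin(π/47) = 0.0667926.
Then 2/(1+√(1−ρ_J²)) = 2/(1+0.0667926); ω* = 2/1.0667926 = 1.874779.
ρ_SOR = ω* − 1 ≈ 0.874779.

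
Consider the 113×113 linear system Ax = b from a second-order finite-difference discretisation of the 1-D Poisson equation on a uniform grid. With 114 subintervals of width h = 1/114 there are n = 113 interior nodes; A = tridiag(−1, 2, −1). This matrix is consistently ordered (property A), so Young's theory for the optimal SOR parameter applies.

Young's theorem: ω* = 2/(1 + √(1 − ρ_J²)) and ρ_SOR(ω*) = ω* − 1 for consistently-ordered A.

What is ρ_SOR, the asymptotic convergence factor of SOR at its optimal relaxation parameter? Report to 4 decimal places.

½·tridiag(1,0,1) at n=113: λ_k = cos(kπ/114); max |λ| at k=1 ⇒ ρ_J = cos(π/114) ≈ 0.9996.
root = sin(π/114) = 0.02755  (since 1−cos² = sin²).
ω* = 2/(1 + 0.02755) = 2/1.02755 = 1.9464.
Hence ρ(B_{ω*}) = 1.9464 − 1 = 0.9464.

ρ_SOR = 0.9464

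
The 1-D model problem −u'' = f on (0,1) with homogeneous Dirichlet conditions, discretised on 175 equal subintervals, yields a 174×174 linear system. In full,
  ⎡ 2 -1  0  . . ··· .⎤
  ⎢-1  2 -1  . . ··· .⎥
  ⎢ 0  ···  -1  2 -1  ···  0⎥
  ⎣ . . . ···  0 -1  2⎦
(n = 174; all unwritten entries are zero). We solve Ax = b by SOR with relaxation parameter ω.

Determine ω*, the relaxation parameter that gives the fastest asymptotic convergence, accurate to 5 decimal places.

ω* = 1.96473

B_J for the 174×174 system has eigenvalues cos(kπ/175); ρ_J = cos(π/175) = 0.99984.
1 − cos²(π/175) = sin²(π/175) ⇒ √(1−ρ_J²) = sin(π/175) = 0.017951.
ω* = 2 / (1 + 0.017951) = 2 / 1.017951 ≈ 1.96473.
At ω = 1.96473 every |λ(B_ω)| = ω−1, so ρ_SOR = 0.96473.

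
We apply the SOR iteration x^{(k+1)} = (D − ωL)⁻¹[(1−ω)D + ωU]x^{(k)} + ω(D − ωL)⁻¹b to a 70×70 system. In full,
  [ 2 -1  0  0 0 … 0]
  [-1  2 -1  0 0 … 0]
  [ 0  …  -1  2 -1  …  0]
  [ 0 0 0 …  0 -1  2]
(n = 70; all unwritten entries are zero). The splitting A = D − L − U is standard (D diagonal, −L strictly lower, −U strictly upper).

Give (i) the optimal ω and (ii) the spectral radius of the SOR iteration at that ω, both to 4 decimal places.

[ρ_J] n=70: ρ(B_J) = cos(π/(n+1)) = cos(π/71) = 0.9990.
root = sin(π/71) = 0.04423  (since 1−cos² = sin²).
So ω* = 2/1.04423 = 1.9153 (Young).
ρ_SOR = ω* − 1 ≈ 0.9153.

ω* = 1.9153, ρ_SOR = 0.9153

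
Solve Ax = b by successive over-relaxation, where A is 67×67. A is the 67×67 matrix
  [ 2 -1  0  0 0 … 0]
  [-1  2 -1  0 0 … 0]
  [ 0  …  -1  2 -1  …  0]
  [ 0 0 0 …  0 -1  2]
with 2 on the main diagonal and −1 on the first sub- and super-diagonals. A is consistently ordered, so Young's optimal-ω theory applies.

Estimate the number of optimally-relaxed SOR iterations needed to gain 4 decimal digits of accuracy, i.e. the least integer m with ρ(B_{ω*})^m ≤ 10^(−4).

spectrum of D⁻¹(L+U) = {cos(kπ/68) : 1≤k≤67}; ρ_J = cos(π/68) = 0.9989330.
root = sin(π/68) = 0.0461835  (since 1−cos² = sin²).
Then 2/(1+√(1−ρ_J²)) = 2/(1+0.0461835); ω* = 2/1.0461835 = 1.9117105.
ρ_SOR = ω* − 1 = 1.9117105 − 1 = 0.9117105.
m ≥ 4·ln10 / (−ln 0.9117105) = 99.644; smallest integer m = 100.

m = 100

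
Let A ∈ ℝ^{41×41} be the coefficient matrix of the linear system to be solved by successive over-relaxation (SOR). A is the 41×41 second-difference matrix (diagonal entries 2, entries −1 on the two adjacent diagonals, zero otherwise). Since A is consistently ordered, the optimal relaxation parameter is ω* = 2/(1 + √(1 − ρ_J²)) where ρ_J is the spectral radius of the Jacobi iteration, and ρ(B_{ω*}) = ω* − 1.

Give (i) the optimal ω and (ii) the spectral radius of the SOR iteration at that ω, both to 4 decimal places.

ρ_J = max_k |cos(kπ/42)| = cos(π/42) = 0.9972
√(1−ρ_J²) simplifies to sin(π/42) = 0.07473.
ω* = 2 / (1 + 0.07473) = 2 / 1.07473 ≈ 1.8609.
ρ_SOR = ω* − 1 = 1.8609 − 1 = 0.8609.

ω* = 1.8609, ρ_SOR = 0.8609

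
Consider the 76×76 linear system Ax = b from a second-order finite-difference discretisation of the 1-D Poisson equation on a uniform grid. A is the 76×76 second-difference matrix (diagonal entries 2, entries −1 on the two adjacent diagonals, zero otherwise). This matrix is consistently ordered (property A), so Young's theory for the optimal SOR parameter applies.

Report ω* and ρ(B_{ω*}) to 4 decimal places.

[ρ_J] n=76: ρ(B_J) = cos(π/(n+1)) = cos(π/77) = 0.9992.
√(1−ρ_J²) = |sin(π/77)| = 0.04079
ω* = 2/(1 + 0.04079) = 2/1.04079 = 1.9216.
ρ(B_{ω*}) = ω*−1 = 0.9216

ω* = 1.9216, ρ_SOR = 0.9216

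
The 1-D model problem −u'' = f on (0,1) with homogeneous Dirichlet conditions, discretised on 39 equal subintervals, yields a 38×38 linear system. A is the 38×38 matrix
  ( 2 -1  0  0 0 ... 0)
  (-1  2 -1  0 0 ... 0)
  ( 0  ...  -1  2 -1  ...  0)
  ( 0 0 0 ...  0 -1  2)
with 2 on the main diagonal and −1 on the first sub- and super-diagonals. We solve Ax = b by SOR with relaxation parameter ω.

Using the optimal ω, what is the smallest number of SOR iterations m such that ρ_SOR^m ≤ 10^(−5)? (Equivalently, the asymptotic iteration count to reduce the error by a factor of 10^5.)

spectrum of D⁻¹(L+U) = {cos(kπ/39) : 1≤k≤38}; ρ_J = cos(π/39) = 0.9967573.
√(1 − cos²(π/39)) = sin(π/39) ≈ 0.0804666.
ω* = 2/(1 + 0.0804666) = 2/1.0804666 = 1.8510521.
At ω = 1.8510521 every |λ(B_ω)| = ω−1, so ρ_SOR = 0.8510521.
For 5 digits: m = 5·ln10 / (−ln 0.8510521) = 11.5129/0.161282 = 71.384; round up → m = 72.

m = 72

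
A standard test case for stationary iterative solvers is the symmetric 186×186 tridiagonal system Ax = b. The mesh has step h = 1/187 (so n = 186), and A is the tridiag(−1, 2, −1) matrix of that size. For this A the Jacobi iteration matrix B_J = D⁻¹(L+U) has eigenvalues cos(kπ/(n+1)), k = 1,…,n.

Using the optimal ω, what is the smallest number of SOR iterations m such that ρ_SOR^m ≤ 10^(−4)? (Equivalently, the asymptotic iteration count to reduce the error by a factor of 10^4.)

spectrum of D⁻¹(L+U) = {cos(kπ/187) : 1≤k≤186}; ρ_J = cos(π/187) = 0.9998589.
1 − cos²(π/187) = sin²(π/187) ⇒ √(1−ρ_J²) = sin(π/187) = 0.0167992.
ω* = 2/(1 + 0.0167992) = 2/1.0167992 = 1.9669567.
and ρ(B_{ω*}) = 1.9669567 − 1 = 0.9669567.
m ≥ 4·ln10 / (−ln 0.9669567) = 274.104; smallest integer m = 275.

m = 275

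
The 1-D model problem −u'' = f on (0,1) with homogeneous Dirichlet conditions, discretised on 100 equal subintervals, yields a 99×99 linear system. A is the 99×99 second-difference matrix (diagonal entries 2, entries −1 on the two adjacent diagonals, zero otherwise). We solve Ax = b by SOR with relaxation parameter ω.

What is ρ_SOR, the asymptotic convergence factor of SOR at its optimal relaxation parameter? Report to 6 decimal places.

spectrum of D⁻¹(L+U) = {cos(kπ/100) : 1≤k≤99}; ρ_J = cos(π/100) = 0.999507.
√(1 − cos²(π/100)) = sin(π/100) ≈ 0.0314108.
Then 2/(1+√(1−ρ_J²)) = 2/(1+0.0314108); ω* = 2/1.0314108 = 1.939092.
and ρ(B_{ω*}) = 1.939092 − 1 = 0.939092.

ρ_SOR = 0.939092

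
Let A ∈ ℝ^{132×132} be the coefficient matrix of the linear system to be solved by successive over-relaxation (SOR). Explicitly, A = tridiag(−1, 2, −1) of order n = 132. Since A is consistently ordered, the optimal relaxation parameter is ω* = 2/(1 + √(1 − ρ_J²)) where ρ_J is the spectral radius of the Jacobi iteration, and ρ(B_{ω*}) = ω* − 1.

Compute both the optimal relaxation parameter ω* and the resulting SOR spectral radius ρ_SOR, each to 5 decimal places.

ρ_J = max_k |cos(kπ/133)| = cos(π/133) = 0.99972
root = sin(π/133) = 0.023619  (since 1−cos² = sin²).
Then 2/(1+√(1−ρ_J²)) = 2/(1+0.023619); ω* = 2/1.023619 = 1.95385.
and ρ(B_{ω*}) = 1.95385 − 1 = 0.95385.

ω* = 1.95385, ρ_SOR = 0.95385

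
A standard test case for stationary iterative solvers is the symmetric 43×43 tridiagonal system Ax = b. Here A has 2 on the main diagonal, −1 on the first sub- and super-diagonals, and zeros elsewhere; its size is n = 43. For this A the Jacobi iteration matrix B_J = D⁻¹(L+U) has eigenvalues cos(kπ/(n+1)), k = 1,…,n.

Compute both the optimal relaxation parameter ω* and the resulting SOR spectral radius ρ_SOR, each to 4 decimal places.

ω* = 1.8668, ρ_SOR = 0.8668

½·tridiag(1,0,1) at n=43: λ_k = cos(kπ/44); max |λ| at k=1 ⇒ ρ_J = cos(π/44) ≈ 0.9975.
root = sin(π/44) = 0.07134  (since 1−cos² = sin²).
ω* = 2/(1 + 0.07134) = 2/1.07134 = 1.8668.
ρ_SOR = ω* − 1 ≈ 0.8668.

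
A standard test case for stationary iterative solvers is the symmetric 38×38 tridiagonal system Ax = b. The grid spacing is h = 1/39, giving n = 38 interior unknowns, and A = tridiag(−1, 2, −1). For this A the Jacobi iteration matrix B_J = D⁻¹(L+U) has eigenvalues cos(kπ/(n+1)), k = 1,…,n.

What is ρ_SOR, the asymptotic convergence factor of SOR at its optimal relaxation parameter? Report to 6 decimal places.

ρ_SOR = 0.851052

[ρ_J] n=38: ρ(B_J) = cos(π/(n+1)) = cos(π/39) = 0.996757.
√(1−ρ_J²) = |sin(π/39)| = 0.0804666
ω* = 2 / (1 + 0.0804666) = 2 / 1.0804666 ≈ 1.851052.
At ω = 1.851052 every |λ(B_ω)| = ω−1, so ρ_SOR = 0.851052.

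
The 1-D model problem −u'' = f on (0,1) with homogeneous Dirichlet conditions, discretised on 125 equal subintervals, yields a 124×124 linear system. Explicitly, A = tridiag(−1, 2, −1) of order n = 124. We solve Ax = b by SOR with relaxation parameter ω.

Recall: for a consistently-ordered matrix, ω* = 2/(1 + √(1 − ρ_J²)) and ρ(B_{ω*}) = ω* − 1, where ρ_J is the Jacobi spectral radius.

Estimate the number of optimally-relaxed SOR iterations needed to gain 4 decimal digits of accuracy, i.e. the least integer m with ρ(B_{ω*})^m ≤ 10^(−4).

m = 184

ρ_J = max_k |cos(kπ/125)| = cos(π/125) = 0.9996842
√(1−ρ_J²) simplifies to sin(π/125) = 0.0251301.
[ω*] 2 ÷ (1 + 0.0251301) = 2 ÷ 1.0251301 = 1.9509719.
At ω = 1.9509719 every |λ(B_ω)| = ω−1, so ρ_SOR = 0.9509719.
Need (0.9509719)^m ≤ 10^(−4): m ≥ 4·ln10/|ln 0.9509719| = 9.21034/0.0502708 = 183.215 ⇒ m = 184.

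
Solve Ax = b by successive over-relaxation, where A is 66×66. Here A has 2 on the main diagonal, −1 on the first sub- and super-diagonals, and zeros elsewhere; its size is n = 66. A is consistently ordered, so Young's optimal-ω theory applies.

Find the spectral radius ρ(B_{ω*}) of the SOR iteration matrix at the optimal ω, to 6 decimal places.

ρ_J = max_k |cos(kπ/67)| = cos(π/67) = 0.998901
root = sin(π/67) = 0.0468723  (since 1−cos² = sin²).
ω* = 2 / (1 + 0.0468723) = 2 / 1.0468723 ≈ 1.910453.
and ρ(B_{ω*}) = 1.910453 − 1 = 0.910453.

ρ_SOR = 0.910453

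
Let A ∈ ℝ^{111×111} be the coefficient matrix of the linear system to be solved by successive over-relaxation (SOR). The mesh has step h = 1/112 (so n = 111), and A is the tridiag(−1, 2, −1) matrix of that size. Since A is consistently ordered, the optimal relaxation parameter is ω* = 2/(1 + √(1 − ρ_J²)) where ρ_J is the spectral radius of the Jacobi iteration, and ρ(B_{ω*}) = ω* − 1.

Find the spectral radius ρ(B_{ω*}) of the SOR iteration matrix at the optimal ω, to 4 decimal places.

spectrum of D⁻¹(L+U) = {cos(kπ/112) : 1≤k≤111}; ρ_J = cos(π/112) = 0.9996.
root = sin(π/112) = 0.02805  (since 1−cos² = sin²).
[ω*] 2 ÷ (1 + 0.02805) = 2 ÷ 1.02805 = 1.9454.
ρ(B_{ω*}) = ω*−1 = 0.9454

ρ_SOR = 0.9454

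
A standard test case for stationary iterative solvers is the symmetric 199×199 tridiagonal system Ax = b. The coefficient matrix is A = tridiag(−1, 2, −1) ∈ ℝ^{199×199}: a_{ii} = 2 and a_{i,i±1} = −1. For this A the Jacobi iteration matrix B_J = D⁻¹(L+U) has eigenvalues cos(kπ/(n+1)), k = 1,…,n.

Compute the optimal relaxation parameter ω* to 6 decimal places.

ω* = 1.969071

½·tridiag(1,0,1) at n=199: λ_k = cos(kπ/200); max |λ| at k=1 ⇒ ρ_J = cos(π/200) ≈ 0.999877.
√(1 − cos²(π/200)) = sin(π/200) ≈ 0.0157073.
ω* = 2/(1 + 0.0157073) = 2/1.0157073 = 1.969071.
and ρ(B_{ω*}) = 1.969071 − 1 = 0.969071.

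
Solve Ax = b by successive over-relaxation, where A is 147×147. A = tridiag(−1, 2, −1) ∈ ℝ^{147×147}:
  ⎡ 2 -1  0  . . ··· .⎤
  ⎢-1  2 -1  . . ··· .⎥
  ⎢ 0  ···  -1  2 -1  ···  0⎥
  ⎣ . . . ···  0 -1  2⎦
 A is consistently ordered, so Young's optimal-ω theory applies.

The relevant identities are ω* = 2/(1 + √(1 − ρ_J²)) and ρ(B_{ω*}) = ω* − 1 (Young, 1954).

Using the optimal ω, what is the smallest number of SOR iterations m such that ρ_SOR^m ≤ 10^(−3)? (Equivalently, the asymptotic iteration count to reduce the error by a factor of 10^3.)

spectrum of D⁻¹(L+U) = {cos(kπ/148) : 1≤k≤147}; ρ_J = cos(π/148) = 0.9997747.
√(1 − cos²(π/148)) = sin(π/148) ≈ 0.0212254.
ω* = 2/(1 + 0.0212254) = 2/1.0212254 = 1.9584315.
ρ(B_{ω*}) = ω*−1 = 0.9584315
Need (0.9584315)^m ≤ 10^(−3): m ≥ 3·ln10/|ln 0.9584315| = 6.90776/0.0424572 = 162.699 ⇒ m = 163.

m = 163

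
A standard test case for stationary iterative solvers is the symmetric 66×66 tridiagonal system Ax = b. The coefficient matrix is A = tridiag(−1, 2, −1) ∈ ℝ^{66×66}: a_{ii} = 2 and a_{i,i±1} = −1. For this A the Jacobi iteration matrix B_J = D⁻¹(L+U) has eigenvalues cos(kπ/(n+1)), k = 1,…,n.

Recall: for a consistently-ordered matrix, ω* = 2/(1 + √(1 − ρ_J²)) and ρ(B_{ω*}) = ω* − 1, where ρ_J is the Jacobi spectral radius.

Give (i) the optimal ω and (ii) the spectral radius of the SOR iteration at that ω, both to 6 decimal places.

n=66: λ(B_J) = 1 − λ(A)/2 = cos(kπ/67); k=1 gives ρ_J = 0.998901.
√(1−ρ_J²) simplifies to sin(π/67) = 0.0468723.
So ω* = 2/1.0468723 = 1.910453 (Young).
[ρ_SOR] ω* − 1 = 0.910453.

ω* = 1.910453, ρ_SOR = 0.910453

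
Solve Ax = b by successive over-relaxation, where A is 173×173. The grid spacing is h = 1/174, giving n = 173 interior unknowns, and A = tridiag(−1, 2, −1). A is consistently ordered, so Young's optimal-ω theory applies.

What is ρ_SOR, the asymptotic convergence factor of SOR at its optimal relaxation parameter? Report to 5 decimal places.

ρ_SOR = 0.96453

ρ_J = max_k |cos(kπ/174)| = cos(π/174) = 0.99984
1 − cos²(π/174) = sin²(π/174) ⇒ √(1−ρ_J²) = sin(π/174) = 0.018054.
Then 2/(1+√(1−ρ_J²)) = 2/(1+0.018054); ω* = 2/1.018054 = 1.96453.
ρ_SOR = ω* − 1 = 1.96453 − 1 = 0.96453.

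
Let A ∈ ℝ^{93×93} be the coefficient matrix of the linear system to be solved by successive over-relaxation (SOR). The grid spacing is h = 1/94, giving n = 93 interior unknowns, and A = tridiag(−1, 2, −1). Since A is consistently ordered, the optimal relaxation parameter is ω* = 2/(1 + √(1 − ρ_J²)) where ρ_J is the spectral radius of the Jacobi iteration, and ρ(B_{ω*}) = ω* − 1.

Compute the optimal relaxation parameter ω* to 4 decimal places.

With n=93, ρ(Jacobi) = cos(π/94) = 0.9994.
√(1−ρ_J²) simplifies to sin(π/94) = 0.03341.
Then 2/(1+√(1−ρ_J²)) = 2/(1+0.03341); ω* = 2/1.03341 = 1.9353.
and ρ(B_{ω*}) = 1.9353 − 1 = 0.9353.

ω* = 1.9353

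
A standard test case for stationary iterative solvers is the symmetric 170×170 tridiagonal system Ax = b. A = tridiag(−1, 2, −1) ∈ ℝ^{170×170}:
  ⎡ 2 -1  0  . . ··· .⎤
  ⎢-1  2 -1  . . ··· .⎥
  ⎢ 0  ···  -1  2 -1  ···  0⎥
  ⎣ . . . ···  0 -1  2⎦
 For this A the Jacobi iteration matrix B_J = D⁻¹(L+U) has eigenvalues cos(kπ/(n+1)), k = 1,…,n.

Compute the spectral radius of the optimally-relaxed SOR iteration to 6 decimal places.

ρ_SOR = 0.963921

B_J for the 170×170 system has eigenvalues cos(kπ/171); ρ_J = cos(π/171) = 0.999831.
√(1 − cos²(π/171)) = sin(π/171) ≈ 0.0183709.
ω* = 2/(1 + 0.0183709) = 2/1.0183709 = 1.963921.
At ω = 1.963921 every |λ(B_ω)| = ω−1, so ρ_SOR = 0.963921.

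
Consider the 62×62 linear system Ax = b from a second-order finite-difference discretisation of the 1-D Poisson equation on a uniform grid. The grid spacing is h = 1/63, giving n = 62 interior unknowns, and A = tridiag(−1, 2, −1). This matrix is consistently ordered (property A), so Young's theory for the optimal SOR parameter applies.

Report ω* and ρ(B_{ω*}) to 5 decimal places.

n=62: λ(B_J) = 1 − λ(A)/2 = cos(kπ/63); k=1 gives ρ_J = 0.99876.
root = sin(π/63) = 0.049846  (since 1−cos² = sin²).
ω* = 2 / (1 + 0.049846) = 2 / 1.049846 ≈ 1.90504.
[ρ_SOR] ω* − 1 = 0.90504.

ω* = 1.90504, ρ_SOR = 0.90504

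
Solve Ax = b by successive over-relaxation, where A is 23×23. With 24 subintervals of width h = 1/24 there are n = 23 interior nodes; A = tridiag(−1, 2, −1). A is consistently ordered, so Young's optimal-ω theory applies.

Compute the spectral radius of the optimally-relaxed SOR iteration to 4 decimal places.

ρ_SOR = 0.7691

n=23: λ(B_J) = 1 − λ(A)/2 = cos(kπ/24); k=1 gives ρ_J = 0.9914.
1 − cos²(π/24) = sin²(π/24) ⇒ √(1−ρ_J²) = sin(π/24) = 0.13053.
So ω* = 2/1.13053 = 1.7691 (Young).
[ρ_SOR] ω* − 1 = 0.7691.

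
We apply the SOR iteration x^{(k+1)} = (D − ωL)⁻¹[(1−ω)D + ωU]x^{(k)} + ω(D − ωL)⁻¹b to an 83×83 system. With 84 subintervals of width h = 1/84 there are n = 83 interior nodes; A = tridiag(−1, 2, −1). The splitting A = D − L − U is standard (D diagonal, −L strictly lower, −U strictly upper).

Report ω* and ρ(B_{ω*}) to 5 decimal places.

n=83: λ(B_J) = 1 − λ(A)/2 = cos(kπ/84); k=1 gives ρ_J = 0.99930.
√(1−ρ_J²) = |sin(π/84)| = 0.037391
ω* = 2/(1+0.037391) = 1.92791
ρ_SOR = ω* − 1 = 1.92791 − 1 = 0.92791.

ω* = 1.92791, ρ_SOR = 0.92791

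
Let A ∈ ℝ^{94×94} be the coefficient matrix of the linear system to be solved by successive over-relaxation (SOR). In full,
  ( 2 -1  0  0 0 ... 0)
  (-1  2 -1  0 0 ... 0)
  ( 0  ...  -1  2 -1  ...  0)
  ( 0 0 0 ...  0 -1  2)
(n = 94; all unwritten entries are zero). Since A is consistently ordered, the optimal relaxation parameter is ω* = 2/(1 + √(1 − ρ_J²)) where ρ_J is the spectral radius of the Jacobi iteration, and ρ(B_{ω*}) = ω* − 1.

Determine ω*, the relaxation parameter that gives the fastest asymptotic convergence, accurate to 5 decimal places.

ω* = 1.93599

B_J for the 94×94 system has eigenvalues cos(kπ/95); ρ_J = cos(π/95) = 0.99945.
√(1−ρ_J²) simplifies to sin(π/95) = 0.033063.
Then 2/(1+√(1−ρ_J²)) = 2/(1+0.033063); ω* = 2/1.033063 = 1.93599.
Hence ρ(B_{ω*}) = 1.93599 − 1 = 0.93599.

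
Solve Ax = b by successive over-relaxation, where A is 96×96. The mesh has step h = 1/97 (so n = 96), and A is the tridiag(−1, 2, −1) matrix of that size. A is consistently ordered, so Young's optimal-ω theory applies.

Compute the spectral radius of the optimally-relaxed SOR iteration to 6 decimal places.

ρ_SOR = 0.937268

[ρ_J] n=96: ρ(B_J) = cos(π/(n+1)) = cos(π/97) = 0.999476.
1 − cos²(π/97) = sin²(π/97) ⇒ √(1−ρ_J²) = sin(π/97) = 0.0323819.
ω* = 2/(1+0.0323819) = 1.937268
ρ(B_{ω*}) = ω*−1 = 0.937268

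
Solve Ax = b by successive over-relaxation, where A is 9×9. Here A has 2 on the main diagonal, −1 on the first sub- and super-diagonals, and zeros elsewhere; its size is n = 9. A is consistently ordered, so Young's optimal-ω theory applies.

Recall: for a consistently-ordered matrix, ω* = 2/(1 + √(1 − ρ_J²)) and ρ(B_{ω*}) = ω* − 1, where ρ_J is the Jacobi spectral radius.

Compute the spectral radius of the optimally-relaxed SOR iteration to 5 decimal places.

B_J for the 9×9 system has eigenvalues cos(kπ/10); ρ_J = cos(π/10) = 0.95106.
√(1−ρ_J²) simplifies to sin(π/10) = 0.309017.
So ω* = 2/1.309017 = 1.52786 (Young).
and ρ(B_{ω*}) = 1.52786 − 1 = 0.52786.

ρ_SOR = 0.52786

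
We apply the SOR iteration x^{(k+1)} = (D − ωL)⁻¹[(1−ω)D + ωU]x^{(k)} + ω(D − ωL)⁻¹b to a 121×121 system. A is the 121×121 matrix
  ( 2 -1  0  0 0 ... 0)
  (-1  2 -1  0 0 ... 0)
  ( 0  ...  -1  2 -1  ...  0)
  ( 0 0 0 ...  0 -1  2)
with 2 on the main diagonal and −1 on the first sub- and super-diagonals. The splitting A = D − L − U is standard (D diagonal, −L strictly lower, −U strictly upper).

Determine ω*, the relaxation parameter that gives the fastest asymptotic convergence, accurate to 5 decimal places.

ρ_J = max_k |cos(kπ/122)| = cos(π/122) = 0.99967
√(1−ρ_J²) = |sin(π/122)| = 0.025748
[ω*] 2 ÷ (1 + 0.025748) = 2 ÷ 1.025748 = 1.94980.
ρ_SOR = ω* − 1 ≈ 0.94980.

ω* = 1.94980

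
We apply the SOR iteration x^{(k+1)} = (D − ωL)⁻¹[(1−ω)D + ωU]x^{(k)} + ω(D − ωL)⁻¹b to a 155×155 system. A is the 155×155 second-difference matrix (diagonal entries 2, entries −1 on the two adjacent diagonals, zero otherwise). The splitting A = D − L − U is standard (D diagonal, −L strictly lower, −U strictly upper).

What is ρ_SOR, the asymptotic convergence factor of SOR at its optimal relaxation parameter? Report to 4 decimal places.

½·tridiag(1,0,1) at n=155: λ_k = cos(kπ/156); max |λ| at k=1 ⇒ ρ_J = cos(π/156) ≈ 0.9998.
√(1−ρ_J²) = |sin(π/156)| = 0.02014
ω* = 2/(1+0.02014) = 1.9605
ρ(B_{ω*}) = ω*−1 = 0.9605

ρ_SOR = 0.9605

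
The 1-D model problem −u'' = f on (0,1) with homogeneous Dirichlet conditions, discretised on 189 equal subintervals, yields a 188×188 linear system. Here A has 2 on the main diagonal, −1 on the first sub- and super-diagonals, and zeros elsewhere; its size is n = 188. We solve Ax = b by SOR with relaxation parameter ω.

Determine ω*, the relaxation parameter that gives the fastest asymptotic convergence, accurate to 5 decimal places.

ω* = 1.96730

n=188: λ(B_J) = 1 − λ(A)/2 = cos(kπ/189); k=1 gives ρ_J = 0.99986.
√(1−ρ_J²) simplifies to sin(π/189) = 0.016621.
ω* = 2/(1 + 0.016621) = 2/1.016621 = 1.96730.
ρ_SOR = ω* − 1 = 1.96730 − 1 = 0.96730.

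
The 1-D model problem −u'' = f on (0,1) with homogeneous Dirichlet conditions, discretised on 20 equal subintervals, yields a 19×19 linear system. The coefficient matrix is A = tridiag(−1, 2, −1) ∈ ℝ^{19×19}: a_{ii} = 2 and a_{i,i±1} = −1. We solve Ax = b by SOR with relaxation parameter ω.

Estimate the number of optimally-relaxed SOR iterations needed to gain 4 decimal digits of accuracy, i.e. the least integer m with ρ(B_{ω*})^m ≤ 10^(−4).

ρ_J = max_k |cos(kπ/20)| = cos(π/20) = 0.9876883
1 − cos²(π/20) = sin²(π/20) ⇒ √(1−ρ_J²) = sin(π/20) = 0.1564345.
Young: ω* = 2/(1+√(1−ρ_J²)) = 2/(1+0.1564345) = 2/1.1564345 = 1.7294538.
[ρ_SOR] ω* − 1 = 0.7294538.
4·ln10 = 9.21034; −ln(0.7294538) = 0.315459; m = ⌈9.21034/0.315459⌉ = ⌈29.197⌉ = 30.

m = 30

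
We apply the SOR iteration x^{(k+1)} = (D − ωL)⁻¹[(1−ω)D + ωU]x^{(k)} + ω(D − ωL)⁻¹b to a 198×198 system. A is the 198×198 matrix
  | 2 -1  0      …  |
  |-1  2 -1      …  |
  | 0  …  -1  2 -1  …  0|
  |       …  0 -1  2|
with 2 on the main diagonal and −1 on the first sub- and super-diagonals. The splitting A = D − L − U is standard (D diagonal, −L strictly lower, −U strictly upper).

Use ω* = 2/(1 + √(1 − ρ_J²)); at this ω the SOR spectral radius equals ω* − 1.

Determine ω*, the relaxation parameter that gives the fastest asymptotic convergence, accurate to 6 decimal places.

n=198: λ(B_J) = 1 − λ(A)/2 = cos(kπ/199); k=1 gives ρ_J = 0.999875.
√(1−ρ_J²) simplifies to sin(π/199) = 0.0157862.
[ω*] 2 ÷ (1 + 0.0157862) = 2 ÷ 1.0157862 = 1.968918.
ρ_SOR = ω* − 1 = 1.968918 − 1 = 0.968918.

ω* = 1.968918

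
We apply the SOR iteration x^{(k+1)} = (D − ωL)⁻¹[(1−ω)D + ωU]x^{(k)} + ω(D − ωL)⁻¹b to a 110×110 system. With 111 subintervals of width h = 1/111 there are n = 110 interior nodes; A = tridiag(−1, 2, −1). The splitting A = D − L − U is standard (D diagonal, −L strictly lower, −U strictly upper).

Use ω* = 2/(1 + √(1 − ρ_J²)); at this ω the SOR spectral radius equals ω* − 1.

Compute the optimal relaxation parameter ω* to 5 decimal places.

B_J for the 110×110 system has eigenvalues cos(kπ/111); ρ_J = cos(π/111) = 0.99960.
root = sin(π/111) = 0.028299  (since 1−cos² = sin²).
Then 2/(1+√(1−ρ_J²)) = 2/(1+0.028299); ω* = 2/1.028299 = 1.94496.
Hence ρ(B_{ω*}) = 1.94496 − 1 = 0.94496.

ω* = 1.94496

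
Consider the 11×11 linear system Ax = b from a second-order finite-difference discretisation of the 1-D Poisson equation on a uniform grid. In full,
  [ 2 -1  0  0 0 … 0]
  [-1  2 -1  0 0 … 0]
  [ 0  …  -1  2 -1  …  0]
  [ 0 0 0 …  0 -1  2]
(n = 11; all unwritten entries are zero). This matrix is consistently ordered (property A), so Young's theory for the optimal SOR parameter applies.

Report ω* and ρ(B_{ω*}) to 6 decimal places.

ω* = 1.588791, ρ_SOR = 0.588791

With n=11, ρ(Jacobi) = cos(π/12) = 0.965926.
√(1−ρ_J²) = |sin(π/12)| = 0.2588190
Young: ω* = 2/(1+√(1−ρ_J²)) = 2/(1+0.2588190) = 2/1.2588190 = 1.588791.
ρ(B_{ω*}) = ω*−1 = 0.588791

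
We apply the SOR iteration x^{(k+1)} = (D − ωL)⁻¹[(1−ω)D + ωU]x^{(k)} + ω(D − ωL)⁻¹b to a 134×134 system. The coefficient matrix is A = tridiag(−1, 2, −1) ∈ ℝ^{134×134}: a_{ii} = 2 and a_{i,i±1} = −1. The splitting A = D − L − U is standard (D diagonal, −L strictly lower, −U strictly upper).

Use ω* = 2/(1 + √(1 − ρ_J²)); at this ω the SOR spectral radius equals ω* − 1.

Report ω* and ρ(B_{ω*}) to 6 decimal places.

ω* = 1.954520, ρ_SOR = 0.954520

With n=134, ρ(Jacobi) = cos(π/135) = 0.999729.
√(1−ρ_J²) = |sin(π/135)| = 0.0232690
Young: ω* = 2/(1+√(1−ρ_J²)) = 2/(1+0.0232690) = 2/1.0232690 = 1.954520.
Hence ρ(B_{ω*}) = 1.954520 − 1 = 0.954520.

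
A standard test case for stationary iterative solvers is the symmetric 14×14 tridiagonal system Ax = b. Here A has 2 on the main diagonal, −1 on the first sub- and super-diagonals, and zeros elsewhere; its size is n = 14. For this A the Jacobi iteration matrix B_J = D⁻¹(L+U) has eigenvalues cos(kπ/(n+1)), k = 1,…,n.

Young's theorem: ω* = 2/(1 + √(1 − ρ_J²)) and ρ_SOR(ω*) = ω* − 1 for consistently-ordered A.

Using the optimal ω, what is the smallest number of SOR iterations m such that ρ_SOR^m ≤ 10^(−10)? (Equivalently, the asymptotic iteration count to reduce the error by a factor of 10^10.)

n=14: λ(B_J) = 1 − λ(A)/2 = cos(kπ/15); k=1 gives ρ_J = 0.9781476.
1 − cos²(π/15) = sin²(π/15) ⇒ √(1−ρ_J²) = sin(π/15) = 0.2079117.
ω* = 2/(1 + 0.2079117) = 2/1.2079117 = 1.6557502.
Hence ρ(B_{ω*}) = 1.6557502 − 1 = 0.6557502.
ρ_SOR^m ≤ 10^(−10) ⇔ m ≥ 10·ln10/(−ln 0.6557502) = 23.0259/0.421975 = 54.567; m = ⌈54.567⌉ = 55.

m = 55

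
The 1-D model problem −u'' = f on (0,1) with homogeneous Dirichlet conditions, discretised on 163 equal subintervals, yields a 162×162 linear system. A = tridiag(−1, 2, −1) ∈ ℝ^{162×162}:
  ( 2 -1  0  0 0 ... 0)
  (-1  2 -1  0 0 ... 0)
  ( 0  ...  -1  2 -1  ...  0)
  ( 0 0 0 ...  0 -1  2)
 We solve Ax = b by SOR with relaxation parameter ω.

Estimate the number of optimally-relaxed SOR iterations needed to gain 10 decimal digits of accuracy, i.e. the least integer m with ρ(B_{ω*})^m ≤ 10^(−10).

m = 598

½·tridiag(1,0,1) at n=162: λ_k = cos(kπ/163); max |λ| at k=1 ⇒ ρ_J = cos(π/163) ≈ 0.9998143.
√(1 − cos²(π/163)) = sin(π/163) ≈ 0.0192724.
ω* = 2/(1 + 0.0192724) = 2/1.0192724 = 1.9621840.
Hence ρ(B_{ω*}) = 1.9621840 − 1 = 0.9621840.
For 10 digits: m = 10·ln10 / (−ln 0.9621840) = 23.0259/0.0385496 = 597.306; round up → m = 598.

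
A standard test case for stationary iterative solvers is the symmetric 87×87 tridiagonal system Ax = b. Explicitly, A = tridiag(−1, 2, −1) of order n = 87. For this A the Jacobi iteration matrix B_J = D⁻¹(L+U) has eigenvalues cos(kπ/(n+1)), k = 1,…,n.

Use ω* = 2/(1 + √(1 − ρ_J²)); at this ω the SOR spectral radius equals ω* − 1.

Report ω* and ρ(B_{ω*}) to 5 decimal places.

ω* = 1.93108, ρ_SOR = 0.93108

[ρ_J] n=87: ρ(B_J) = cos(π/(n+1)) = cos(π/88) = 0.99936.
1 − cos²(π/88) = sin²(π/88) ⇒ √(1−ρ_J²) = sin(π/88) = 0.035692.
Young: ω* = 2/(1+√(1−ρ_J²)) = 2/(1+0.035692) = 2/1.035692 = 1.93108.
and ρ(B_{ω*}) = 1.93108 − 1 = 0.93108.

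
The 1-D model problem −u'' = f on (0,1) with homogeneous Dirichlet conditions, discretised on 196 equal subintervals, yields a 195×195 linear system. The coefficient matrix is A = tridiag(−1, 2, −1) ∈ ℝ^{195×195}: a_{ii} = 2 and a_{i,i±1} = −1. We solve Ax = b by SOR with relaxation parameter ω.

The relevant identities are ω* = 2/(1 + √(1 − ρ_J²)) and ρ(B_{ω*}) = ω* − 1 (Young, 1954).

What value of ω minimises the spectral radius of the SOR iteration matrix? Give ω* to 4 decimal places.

ω* = 1.9684

n=195: λ(B_J) = 1 − λ(A)/2 = cos(kπ/196); k=1 gives ρ_J = 0.9999.
root = sin(π/196) = 0.01603  (since 1−cos² = sin²).
Then 2/(1+√(1−ρ_J²)) = 2/(1+0.01603); ω* = 2/1.01603 = 1.9684.
[ρ_SOR] ω* − 1 = 0.9684.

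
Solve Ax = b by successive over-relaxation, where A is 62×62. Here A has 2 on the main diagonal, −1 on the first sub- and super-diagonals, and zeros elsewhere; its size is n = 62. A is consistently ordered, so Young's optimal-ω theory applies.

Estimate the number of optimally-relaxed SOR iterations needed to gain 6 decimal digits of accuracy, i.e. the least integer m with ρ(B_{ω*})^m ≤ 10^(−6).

m = 139

spectrum of D⁻¹(L+U) = {cos(kπ/63) : 1≤k≤62}; ρ_J = cos(π/63) = 0.9987569.
√(1−ρ_J²) = |sin(π/63)| = 0.0498459
ω* = 2 / (1 + 0.0498459) = 2 / 1.0498459 ≈ 1.9050415.
ρ_SOR = ω* − 1 ≈ 0.9050415.
ρ_SOR^m ≤ 10^(−6) ⇔ m ≥ 6·ln10/(−ln 0.9050415) = 13.8155/0.0997745 = 138.467; m = ⌈138.467⌉ = 139.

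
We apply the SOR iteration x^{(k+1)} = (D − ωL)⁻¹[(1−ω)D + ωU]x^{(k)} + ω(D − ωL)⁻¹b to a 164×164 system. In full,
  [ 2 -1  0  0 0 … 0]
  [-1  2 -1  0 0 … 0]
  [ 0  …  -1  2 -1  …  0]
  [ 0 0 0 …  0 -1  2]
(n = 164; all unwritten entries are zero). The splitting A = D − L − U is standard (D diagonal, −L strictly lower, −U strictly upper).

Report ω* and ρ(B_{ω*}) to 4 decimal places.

spectrum of D⁻¹(L+U) = {cos(kπ/165) : 1≤k≤164}; ρ_J = cos(π/165) = 0.9998.
1 − cos²(π/165) = sin²(π/165) ⇒ √(1−ρ_J²) = sin(π/165) = 0.01904.
So ω* = 2/1.01904 = 1.9626 (Young).
and ρ(B_{ω*}) = 1.9626 − 1 = 0.9626.

ω* = 1.9626, ρ_SOR = 0.9626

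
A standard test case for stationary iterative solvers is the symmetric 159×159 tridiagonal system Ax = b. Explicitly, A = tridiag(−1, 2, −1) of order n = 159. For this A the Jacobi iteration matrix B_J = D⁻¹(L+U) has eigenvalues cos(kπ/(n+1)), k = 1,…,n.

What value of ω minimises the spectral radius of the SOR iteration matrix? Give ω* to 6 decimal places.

n=159: λ(B_J) = 1 − λ(A)/2 = cos(kπ/160); k=1 gives ρ_J = 0.999807.
root = sin(π/160) = 0.0196337  (since 1−cos² = sin²).
[ω*] 2 ÷ (1 + 0.0196337) = 2 ÷ 1.0196337 = 1.961489.
and ρ(B_{ω*}) = 1.961489 − 1 = 0.961489.

ω* = 1.961489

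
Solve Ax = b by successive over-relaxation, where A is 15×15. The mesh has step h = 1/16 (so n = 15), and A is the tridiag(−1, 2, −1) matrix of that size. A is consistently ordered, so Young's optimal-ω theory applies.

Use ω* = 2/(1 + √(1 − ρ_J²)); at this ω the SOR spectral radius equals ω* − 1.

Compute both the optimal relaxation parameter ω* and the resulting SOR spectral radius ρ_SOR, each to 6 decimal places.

ω* = 1.673514, ρ_SOR = 0.673514

B_J for the 15×15 system has eigenvalues cos(kπ/16); ρ_J = cos(π/16) = 0.980785.
root = sin(π/16) = 0.1950903  (since 1−cos² = sin²).
ω* = 2/(1 + 0.1950903) = 2/1.1950903 = 1.673514.
ρ_SOR = ω* − 1 = 1.673514 − 1 = 0.673514.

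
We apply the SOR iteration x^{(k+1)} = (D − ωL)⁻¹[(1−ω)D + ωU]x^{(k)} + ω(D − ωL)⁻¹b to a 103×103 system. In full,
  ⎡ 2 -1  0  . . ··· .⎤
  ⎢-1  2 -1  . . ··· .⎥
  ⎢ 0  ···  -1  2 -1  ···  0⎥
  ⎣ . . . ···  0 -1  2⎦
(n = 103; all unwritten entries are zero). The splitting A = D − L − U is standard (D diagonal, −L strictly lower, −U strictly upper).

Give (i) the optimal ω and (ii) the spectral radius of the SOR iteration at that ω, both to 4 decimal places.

ω* = 1.9414, ρ_SOR = 0.9414

ρ_J = max_k |cos(kπ/104)| = cos(π/104) = 0.9995
√(1−ρ_J²) = |sin(π/104)| = 0.03020
ω* = 2 / (1 + 0.03020) = 2 / 1.03020 ≈ 1.9414.
ρ(B_{ω*}) = ω*−1 = 0.9414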